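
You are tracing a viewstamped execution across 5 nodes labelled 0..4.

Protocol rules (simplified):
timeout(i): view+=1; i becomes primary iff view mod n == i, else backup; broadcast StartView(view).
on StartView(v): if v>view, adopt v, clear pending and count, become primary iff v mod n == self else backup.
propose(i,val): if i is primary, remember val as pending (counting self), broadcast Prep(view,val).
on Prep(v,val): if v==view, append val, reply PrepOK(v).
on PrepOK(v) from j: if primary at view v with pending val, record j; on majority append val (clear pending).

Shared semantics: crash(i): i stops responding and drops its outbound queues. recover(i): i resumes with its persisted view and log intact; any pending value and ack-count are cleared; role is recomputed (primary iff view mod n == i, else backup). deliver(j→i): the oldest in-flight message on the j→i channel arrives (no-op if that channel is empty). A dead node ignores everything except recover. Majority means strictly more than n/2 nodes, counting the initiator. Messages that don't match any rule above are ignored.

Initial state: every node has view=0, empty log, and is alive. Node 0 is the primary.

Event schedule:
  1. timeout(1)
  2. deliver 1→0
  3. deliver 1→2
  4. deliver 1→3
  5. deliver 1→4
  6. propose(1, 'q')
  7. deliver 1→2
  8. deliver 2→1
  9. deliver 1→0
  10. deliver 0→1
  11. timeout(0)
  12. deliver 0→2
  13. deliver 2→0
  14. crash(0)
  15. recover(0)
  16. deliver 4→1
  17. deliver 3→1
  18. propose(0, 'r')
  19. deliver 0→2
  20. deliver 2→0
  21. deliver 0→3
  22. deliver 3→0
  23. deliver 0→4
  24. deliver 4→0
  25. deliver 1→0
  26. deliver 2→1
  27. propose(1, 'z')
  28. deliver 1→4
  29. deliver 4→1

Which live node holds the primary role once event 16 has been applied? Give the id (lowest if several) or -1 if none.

1. timeout(1):  <1:prim v1 ->
2. deliver 1→0:  <0:back v1 ->
3. deliver 1→2:  <2:back v1 ->
4. deliver 1→3:  <3:back v1 ->
5. deliver 1→4:  <4:back v1 ->
6. propose(1,'q'):  nop
7. deliver 1→2:  <2:back v1 q>
8. deliver 2→1:  nop
9. deliver 1→0:  <0:back v1 q>
10. deliver 0→1:  <1:prim v1 q>
11. timeout(0):  <0:back v2 q>
12. deliver 0→2:  <2:prim v2 q>
13. deliver 2→0:  nop
14. crash(0):  <0:✗back v2 q>
15. recover(0):  <0:back v2 q>
16. deliver 4→1:  nop

1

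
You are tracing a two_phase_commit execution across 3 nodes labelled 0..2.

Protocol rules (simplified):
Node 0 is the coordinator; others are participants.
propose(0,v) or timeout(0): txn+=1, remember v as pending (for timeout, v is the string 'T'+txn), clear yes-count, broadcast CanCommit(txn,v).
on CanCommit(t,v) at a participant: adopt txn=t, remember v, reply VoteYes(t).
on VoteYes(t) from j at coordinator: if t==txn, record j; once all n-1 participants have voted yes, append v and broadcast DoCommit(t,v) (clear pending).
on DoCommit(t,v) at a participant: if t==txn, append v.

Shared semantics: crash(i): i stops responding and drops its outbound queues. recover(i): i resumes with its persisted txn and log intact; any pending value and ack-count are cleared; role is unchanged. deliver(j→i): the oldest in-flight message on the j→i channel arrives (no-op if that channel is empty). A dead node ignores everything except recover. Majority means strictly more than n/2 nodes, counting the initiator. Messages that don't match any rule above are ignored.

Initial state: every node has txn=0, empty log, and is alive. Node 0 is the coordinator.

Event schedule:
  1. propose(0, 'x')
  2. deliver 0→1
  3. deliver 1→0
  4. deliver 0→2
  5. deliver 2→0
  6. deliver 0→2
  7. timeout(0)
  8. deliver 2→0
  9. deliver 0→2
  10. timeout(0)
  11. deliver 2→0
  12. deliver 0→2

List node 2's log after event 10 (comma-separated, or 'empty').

x

step 1 propose(0,'x'): 0={coor,t=1,log=-}
step 2 deliver 0→1: 1={part,t=1,log=-}
step 3 deliver 1→0: —
step 4 deliver 0→2: 2={part,t=1,log=-}
step 5 deliver 2→0: 0={coor,t=1,log=x}
step 6 deliver 0→2: 2={part,t=1,log=x}
step 7 timeout(0): 0={coor,t=2,log=x}
step 8 deliver 2→0: —
step 9 deliver 0→2: 2={part,t=2,log=x}
step 10 timeout(0): 0={coor,t=3,log=x}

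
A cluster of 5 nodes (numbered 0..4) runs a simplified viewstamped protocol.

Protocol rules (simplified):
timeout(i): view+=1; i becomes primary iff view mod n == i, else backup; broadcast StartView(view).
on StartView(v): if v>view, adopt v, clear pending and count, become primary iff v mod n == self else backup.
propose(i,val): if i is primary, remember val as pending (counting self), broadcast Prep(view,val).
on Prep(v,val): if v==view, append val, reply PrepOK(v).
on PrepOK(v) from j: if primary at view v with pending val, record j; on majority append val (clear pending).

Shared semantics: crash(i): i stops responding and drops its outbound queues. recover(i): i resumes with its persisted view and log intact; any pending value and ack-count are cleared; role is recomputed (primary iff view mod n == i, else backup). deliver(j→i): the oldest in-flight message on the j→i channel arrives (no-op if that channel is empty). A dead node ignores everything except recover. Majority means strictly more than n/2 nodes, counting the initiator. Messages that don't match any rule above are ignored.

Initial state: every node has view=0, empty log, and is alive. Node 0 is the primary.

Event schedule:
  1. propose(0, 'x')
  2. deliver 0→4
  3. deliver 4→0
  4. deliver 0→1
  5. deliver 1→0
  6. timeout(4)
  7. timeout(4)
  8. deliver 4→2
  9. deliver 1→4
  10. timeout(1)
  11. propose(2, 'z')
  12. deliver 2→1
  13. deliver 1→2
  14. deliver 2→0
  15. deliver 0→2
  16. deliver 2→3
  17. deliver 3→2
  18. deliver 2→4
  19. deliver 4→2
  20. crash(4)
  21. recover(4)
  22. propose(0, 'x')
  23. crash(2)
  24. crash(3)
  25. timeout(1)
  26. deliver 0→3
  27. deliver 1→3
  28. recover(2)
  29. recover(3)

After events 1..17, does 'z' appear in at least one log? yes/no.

no

1. propose(0,'x'):  nop
2. deliver 0→4:  <4:back v0 x>
3. deliver 4→0:  nop
4. deliver 0→1:  <1:back v0 x>
5. deliver 1→0:  <0:prim v0 x>
6. timeout(4):  <4:back v1 x>
7. timeout(4):  <4:back v2 x>
8. deliver 4→2:  <2:back v1 ->
9. deliver 1→4:  nop
10. timeout(1):  <1:prim v1 x>
11. propose(2,'z'):  nop
12. deliver 2→1:  nop
13. deliver 1→2:  nop
14. deliver 2→0:  nop
15. deliver 0→2:  nop
16. deliver 2→3:  nop
17. deliver 3→2:  nop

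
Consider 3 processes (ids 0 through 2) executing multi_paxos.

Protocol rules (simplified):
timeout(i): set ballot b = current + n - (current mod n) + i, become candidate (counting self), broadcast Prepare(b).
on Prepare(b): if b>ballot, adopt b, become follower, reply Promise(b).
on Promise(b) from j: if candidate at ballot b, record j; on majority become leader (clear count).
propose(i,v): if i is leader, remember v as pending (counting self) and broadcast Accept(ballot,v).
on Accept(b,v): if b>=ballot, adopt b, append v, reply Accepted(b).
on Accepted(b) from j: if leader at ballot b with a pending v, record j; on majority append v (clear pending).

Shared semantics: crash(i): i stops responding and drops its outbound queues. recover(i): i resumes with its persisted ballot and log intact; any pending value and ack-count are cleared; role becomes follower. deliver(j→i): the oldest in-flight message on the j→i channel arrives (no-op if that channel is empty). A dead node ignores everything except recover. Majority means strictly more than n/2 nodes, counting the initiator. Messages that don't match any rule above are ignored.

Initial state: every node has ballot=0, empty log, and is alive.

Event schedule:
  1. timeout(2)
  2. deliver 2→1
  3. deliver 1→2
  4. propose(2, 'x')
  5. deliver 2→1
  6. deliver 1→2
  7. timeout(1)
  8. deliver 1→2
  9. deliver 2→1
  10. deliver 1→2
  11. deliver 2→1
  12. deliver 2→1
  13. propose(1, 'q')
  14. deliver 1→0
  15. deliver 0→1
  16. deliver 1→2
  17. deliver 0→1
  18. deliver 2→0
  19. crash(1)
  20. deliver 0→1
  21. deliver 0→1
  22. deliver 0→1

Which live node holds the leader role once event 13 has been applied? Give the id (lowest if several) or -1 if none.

[1] timeout(2) → N2(cand b5 [-])
[2] deliver 2→1 → N1(foll b5 [-])
[3] deliver 1→2 → N2(lead b5 [-])
[4] propose(2,'x') → ∅
[5] deliver 2→1 → N1(foll b5 [x])
[6] deliver 1→2 → N2(lead b5 [x])
[7] timeout(1) → N1(cand b7 [x])
[8] deliver 1→2 → N2(foll b7 [x])
[9] deliver 2→1 → N1(lead b7 [x])
[10] deliver 1→2 → ∅
[11] deliver 2→1 → ∅
[12] deliver 2→1 → ∅
[13] propose(1,'q') → ∅

1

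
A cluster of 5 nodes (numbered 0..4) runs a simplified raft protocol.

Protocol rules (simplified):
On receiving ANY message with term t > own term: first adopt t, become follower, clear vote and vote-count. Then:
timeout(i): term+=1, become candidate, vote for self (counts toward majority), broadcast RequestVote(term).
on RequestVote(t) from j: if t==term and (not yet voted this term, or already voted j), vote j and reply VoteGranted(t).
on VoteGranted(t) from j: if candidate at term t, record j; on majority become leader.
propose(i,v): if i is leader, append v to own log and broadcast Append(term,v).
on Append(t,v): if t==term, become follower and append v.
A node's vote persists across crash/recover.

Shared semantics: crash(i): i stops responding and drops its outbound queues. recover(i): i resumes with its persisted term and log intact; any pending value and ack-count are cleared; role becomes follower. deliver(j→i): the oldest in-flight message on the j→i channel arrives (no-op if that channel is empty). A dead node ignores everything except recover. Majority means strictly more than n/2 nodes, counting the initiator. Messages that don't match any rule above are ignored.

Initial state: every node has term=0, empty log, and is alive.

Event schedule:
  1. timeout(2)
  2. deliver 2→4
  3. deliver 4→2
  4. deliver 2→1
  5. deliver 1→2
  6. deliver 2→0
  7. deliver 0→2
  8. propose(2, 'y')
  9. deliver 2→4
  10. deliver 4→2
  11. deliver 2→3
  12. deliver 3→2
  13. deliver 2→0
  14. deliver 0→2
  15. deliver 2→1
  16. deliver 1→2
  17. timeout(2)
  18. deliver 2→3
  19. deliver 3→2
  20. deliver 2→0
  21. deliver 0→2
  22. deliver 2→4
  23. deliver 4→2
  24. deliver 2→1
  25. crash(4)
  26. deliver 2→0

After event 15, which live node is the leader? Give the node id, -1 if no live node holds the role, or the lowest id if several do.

1. timeout(2):  <2:cand t1 ->
2. deliver 2→4:  <4:foll t1 ->
3. deliver 4→2:  nop
4. deliver 2→1:  <1:foll t1 ->
5. deliver 1→2:  <2:lead t1 ->
6. deliver 2→0:  <0:foll t1 ->
7. deliver 0→2:  nop
8. propose(2,'y'):  <2:lead t1 y>
9. deliver 2→4:  <4:foll t1 y>
10. deliver 4→2:  nop
11. deliver 2→3:  <3:foll t1 ->
12. deliver 3→2:  nop
13. deliver 2→0:  <0:foll t1 y>
14. deliver 0→2:  nop
15. deliver 2→1:  <1:foll t1 y>

2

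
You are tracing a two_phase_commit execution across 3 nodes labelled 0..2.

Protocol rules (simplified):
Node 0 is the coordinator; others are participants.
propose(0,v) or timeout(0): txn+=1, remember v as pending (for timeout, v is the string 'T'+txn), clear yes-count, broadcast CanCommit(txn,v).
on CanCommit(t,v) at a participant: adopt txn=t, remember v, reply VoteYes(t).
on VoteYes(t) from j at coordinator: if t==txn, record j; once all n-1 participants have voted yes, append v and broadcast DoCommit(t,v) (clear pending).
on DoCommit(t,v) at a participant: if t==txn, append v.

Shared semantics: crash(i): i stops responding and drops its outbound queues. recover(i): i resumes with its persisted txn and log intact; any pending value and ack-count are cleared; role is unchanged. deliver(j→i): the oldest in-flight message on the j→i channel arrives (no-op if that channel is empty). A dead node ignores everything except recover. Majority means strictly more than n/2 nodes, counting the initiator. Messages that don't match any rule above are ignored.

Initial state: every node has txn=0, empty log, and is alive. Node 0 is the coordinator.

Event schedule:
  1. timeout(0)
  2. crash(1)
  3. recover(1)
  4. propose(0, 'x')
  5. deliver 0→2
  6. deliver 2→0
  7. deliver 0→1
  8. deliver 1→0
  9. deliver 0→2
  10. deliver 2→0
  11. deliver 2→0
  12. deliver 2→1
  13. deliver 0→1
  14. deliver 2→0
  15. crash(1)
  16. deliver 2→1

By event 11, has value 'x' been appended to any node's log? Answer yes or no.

1. timeout(0):  <0:coor t1 ->
2. crash(1):  <1:✗part t0 ->
3. recover(1):  <1:part t0 ->
4. propose(0,'x'):  <0:coor t2 ->
5. deliver 0→2:  <2:part t1 ->
6. deliver 2→0:  nop
7. deliver 0→1:  <1:part t1 ->
8. deliver 1→0:  nop
9. deliver 0→2:  <2:part t2 ->
10. deliver 2→0:  nop
11. deliver 2→0:  nop

no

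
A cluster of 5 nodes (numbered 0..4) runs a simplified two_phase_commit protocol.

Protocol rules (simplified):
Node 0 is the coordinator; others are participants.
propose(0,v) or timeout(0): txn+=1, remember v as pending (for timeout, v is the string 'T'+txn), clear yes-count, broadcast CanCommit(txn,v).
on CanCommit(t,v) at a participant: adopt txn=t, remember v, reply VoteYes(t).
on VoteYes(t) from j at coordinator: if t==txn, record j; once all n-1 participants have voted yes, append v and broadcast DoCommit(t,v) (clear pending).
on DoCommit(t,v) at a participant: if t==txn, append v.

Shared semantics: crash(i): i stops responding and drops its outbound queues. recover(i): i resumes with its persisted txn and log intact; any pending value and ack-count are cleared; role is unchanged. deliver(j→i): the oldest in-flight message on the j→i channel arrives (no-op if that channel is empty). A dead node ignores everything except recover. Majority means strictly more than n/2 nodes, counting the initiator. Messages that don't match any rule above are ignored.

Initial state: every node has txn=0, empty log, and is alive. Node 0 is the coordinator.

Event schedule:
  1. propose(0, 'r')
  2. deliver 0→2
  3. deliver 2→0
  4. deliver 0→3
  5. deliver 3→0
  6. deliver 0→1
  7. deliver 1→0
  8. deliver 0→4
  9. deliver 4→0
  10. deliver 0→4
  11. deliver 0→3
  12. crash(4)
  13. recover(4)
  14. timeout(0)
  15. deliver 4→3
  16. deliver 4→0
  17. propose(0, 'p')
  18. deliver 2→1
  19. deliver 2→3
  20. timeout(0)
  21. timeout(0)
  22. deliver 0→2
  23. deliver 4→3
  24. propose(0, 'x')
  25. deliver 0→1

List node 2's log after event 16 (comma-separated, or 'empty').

empty

e1 propose(0,'r'): 0[coor,t=1,-]
e2 deliver 0→2: 2[part,t=1,-]
e3 deliver 2→0: ·
e4 deliver 0→3: 3[part,t=1,-]
e5 deliver 3→0: ·
e6 deliver 0→1: 1[part,t=1,-]
e7 deliver 1→0: ·
e8 deliver 0→4: 4[part,t=1,-]
e9 deliver 4→0: 0[coor,t=1,r]
e10 deliver 0→4: 4[part,t=1,r]
e11 deliver 0→3: 3[part,t=1,r]
e12 crash(4): 4[✗part,t=1,r]
e13 recover(4): 4[part,t=1,r]
e14 timeout(0): 0[coor,t=2,r]
e15 deliver 4→3: ·
e16 deliver 4→0: ·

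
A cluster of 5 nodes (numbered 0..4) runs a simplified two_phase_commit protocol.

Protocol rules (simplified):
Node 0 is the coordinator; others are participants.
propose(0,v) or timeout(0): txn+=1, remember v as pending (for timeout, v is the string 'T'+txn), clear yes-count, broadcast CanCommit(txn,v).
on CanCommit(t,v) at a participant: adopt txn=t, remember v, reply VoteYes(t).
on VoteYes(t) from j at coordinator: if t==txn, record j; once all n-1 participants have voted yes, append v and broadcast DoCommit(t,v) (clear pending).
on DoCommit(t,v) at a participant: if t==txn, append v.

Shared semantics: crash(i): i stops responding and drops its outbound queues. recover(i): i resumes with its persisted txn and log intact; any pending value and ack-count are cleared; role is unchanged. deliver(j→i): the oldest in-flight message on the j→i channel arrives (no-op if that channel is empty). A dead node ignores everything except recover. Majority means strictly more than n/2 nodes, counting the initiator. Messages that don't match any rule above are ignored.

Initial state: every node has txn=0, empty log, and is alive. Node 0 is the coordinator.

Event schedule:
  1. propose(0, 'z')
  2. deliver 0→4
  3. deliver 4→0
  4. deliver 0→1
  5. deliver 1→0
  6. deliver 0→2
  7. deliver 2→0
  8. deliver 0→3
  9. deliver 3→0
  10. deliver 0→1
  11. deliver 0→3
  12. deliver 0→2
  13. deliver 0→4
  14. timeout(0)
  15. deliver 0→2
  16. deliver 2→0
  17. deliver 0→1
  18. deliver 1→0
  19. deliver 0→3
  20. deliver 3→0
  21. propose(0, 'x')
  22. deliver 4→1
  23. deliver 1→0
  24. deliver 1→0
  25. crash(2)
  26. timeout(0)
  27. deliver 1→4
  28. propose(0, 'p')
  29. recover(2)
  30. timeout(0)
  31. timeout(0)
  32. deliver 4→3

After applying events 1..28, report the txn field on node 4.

1. propose(0,'z'):  <0:coor t1 ->
2. deliver 0→4:  <4:part t1 ->
3. deliver 4→0:  nop
4. deliver 0→1:  <1:part t1 ->
5. deliver 1→0:  nop
6. deliver 0→2:  <2:part t1 ->
7. deliver 2→0:  nop
8. deliver 0→3:  <3:part t1 ->
9. deliver 3→0:  <0:coor t1 z>
10. deliver 0→1:  <1:part t1 z>
11. deliver 0→3:  <3:part t1 z>
12. deliver 0→2:  <2:part t1 z>
13. deliver 0→4:  <4:part t1 z>
14. timeout(0):  <0:coor t2 z>
15. deliver 0→2:  <2:part t2 z>
16. deliver 2→0:  nop
17. deliver 0→1:  <1:part t2 z>
18. deliver 1→0:  nop
19. deliver 0→3:  <3:part t2 z>
20. deliver 3→0:  nop
21. propose(0,'x'):  <0:coor t3 z>
22. deliver 4→1:  nop
23. deliver 1→0:  nop
24. deliver 1→0:  nop
25. crash(2):  <2:✗part t2 z>
26. timeout(0):  <0:coor t4 z>
27. deliver 1→4:  nop
28. propose(0,'p'):  <0:coor t5 z>

1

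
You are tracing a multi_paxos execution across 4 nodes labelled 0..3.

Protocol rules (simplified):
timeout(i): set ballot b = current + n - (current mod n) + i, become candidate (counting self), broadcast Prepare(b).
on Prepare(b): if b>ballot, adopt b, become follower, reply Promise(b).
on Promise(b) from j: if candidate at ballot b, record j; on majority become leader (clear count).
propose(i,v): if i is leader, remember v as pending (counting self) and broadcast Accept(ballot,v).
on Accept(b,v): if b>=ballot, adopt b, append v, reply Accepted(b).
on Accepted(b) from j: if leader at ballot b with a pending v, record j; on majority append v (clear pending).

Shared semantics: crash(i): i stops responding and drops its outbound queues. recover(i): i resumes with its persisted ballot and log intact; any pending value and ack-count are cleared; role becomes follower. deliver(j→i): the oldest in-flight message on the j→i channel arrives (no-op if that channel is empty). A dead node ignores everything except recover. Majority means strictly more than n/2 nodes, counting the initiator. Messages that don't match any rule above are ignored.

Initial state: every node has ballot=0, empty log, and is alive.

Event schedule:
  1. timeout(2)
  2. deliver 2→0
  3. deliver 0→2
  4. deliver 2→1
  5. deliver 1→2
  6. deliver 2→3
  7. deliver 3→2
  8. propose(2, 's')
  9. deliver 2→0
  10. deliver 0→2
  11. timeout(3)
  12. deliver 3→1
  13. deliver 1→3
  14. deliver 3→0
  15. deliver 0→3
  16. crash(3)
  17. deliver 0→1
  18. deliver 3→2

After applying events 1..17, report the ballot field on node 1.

11

e1 timeout(2): 2[cand,b=6,-]
e2 deliver 2→0: 0[foll,b=6,-]
e3 deliver 0→2: ·
e4 deliver 2→1: 1[foll,b=6,-]
e5 deliver 1→2: 2[lead,b=6,-]
e6 deliver 2→3: 3[foll,b=6,-]
e7 deliver 3→2: ·
e8 propose(2,'s'): ·
e9 deliver 2→0: 0[foll,b=6,s]
e10 deliver 0→2: ·
e11 timeout(3): 3[cand,b=11,-]
e12 deliver 3→1: 1[foll,b=11,-]
e13 deliver 1→3: ·
e14 deliver 3→0: 0[foll,b=11,s]
e15 deliver 0→3: 3[lead,b=11,-]
e16 crash(3): 3[✗lead,b=11,-]
e17 deliver 0→1: ·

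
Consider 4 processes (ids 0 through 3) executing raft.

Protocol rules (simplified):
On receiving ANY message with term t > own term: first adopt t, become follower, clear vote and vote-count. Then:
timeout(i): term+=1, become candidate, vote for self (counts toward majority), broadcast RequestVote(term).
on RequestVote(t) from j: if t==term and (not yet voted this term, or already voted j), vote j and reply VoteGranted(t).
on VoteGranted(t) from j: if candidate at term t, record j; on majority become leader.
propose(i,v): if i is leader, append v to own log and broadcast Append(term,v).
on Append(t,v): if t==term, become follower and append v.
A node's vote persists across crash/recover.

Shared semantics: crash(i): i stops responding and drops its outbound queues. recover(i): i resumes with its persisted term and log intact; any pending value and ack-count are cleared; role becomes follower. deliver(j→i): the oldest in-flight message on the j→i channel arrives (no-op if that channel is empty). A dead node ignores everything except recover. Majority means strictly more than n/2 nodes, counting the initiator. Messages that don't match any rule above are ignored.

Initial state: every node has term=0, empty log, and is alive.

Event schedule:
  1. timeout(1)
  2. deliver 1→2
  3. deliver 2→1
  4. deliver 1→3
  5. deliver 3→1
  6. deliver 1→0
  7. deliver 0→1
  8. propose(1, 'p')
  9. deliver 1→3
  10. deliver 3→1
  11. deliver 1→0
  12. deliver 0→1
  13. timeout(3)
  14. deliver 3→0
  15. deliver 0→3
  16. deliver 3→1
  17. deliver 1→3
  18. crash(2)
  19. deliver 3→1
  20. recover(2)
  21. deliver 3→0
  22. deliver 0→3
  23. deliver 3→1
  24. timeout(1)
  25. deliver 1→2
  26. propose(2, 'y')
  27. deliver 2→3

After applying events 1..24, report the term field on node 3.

2

[1] timeout(1) → N1(cand t1 [-])
[2] deliver 1→2 → N2(foll t1 [-])
[3] deliver 2→1 → ∅
[4] deliver 1→3 → N3(foll t1 [-])
[5] deliver 3→1 → N1(lead t1 [-])
[6] deliver 1→0 → N0(foll t1 [-])
[7] deliver 0→1 → ∅
[8] propose(1,'p') → N1(lead t1 [p])
[9] deliver 1→3 → N3(foll t1 [p])
[10] deliver 3→1 → ∅
[11] deliver 1→0 → N0(foll t1 [p])
[12] deliver 0→1 → ∅
[13] timeout(3) → N3(cand t2 [p])
[14] deliver 3→0 → N0(foll t2 [p])
[15] deliver 0→3 → ∅
[16] deliver 3→1 → N1(foll t2 [p])
[17] deliver 1→3 → N3(lead t2 [p])
[18] crash(2) → N2(✗foll t1 [-])
[19] deliver 3→1 → ∅
[20] recover(2) → N2(foll t1 [-])
[21] deliver 3→0 → ∅
[22] deliver 0→3 → ∅
[23] deliver 3→1 → ∅
[24] timeout(1) → N1(cand t3 [p])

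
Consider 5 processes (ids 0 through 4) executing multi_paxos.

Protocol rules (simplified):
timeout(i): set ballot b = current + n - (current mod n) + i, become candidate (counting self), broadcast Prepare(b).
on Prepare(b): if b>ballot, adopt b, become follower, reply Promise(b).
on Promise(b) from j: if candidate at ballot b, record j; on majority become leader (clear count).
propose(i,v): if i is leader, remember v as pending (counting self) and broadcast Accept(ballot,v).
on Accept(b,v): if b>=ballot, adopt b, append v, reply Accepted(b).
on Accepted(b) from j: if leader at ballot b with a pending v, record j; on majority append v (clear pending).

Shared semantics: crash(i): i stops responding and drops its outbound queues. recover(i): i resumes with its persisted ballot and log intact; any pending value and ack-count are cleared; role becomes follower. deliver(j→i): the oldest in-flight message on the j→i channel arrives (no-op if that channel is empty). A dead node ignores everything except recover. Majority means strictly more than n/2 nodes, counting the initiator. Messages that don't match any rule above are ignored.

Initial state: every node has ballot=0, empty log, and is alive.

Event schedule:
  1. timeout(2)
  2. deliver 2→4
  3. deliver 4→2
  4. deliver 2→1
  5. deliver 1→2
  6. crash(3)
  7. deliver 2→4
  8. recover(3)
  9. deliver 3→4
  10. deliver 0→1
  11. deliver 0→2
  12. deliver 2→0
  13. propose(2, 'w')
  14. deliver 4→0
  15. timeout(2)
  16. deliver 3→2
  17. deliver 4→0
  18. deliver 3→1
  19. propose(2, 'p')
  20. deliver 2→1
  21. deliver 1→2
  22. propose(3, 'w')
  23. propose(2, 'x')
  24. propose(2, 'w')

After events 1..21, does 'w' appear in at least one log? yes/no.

yes

1. timeout(2):  <2:cand b7 ->
2. deliver 2→4:  <4:foll b7 ->
3. deliver 4→2:  nop
4. deliver 2→1:  <1:foll b7 ->
5. deliver 1→2:  <2:lead b7 ->
6. crash(3):  <3:✗foll b0 ->
7. deliver 2→4:  nop
8. recover(3):  <3:foll b0 ->
9. deliver 3→4:  nop
10. deliver 0→1:  nop
11. deliver 0→2:  nop
12. deliver 2→0:  <0:foll b7 ->
13. propose(2,'w'):  nop
14. deliver 4→0:  nop
15. timeout(2):  <2:cand b12 ->
16. deliver 3→2:  nop
17. deliver 4→0:  nop
18. deliver 3→1:  nop
19. propose(2,'p'):  nop
20. deliver 2→1:  <1:foll b7 w>
21. deliver 1→2:  nop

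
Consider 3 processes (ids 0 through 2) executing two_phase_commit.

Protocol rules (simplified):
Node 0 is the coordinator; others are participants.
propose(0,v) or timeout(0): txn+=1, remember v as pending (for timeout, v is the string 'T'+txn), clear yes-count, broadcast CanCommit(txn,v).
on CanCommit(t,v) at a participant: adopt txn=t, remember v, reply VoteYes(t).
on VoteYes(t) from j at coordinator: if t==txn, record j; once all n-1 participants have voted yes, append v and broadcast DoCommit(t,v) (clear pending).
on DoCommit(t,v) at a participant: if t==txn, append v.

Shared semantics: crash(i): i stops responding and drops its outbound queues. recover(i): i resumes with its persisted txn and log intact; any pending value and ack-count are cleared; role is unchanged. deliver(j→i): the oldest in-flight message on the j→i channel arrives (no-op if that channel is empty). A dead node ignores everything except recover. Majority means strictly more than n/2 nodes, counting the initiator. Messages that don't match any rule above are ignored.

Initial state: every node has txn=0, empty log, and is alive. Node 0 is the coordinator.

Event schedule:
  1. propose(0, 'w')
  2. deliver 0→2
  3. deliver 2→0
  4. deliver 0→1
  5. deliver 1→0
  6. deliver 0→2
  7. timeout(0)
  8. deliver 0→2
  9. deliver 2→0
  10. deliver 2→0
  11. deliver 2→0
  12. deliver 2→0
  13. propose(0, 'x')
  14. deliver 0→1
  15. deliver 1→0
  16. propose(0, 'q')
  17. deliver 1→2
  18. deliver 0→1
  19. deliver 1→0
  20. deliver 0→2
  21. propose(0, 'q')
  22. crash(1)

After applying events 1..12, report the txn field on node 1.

after 1 — propose(0,'w'): n0:coor/t1/[-]
after 2 — deliver 0→2: n2:part/t1/[-]
after 3 — deliver 2→0: ·
after 4 — deliver 0→1: n1:part/t1/[-]
after 5 — deliver 1→0: n0:coor/t1/[w]
after 6 — deliver 0→2: n2:part/t1/[w]
after 7 — timeout(0): n0:coor/t2/[w]
after 8 — deliver 0→2: n2:part/t2/[w]
after 9 — deliver 2→0: ·
after 10 — deliver 2→0: ·
after 11 — deliver 2→0: ·
after 12 — deliver 2→0: ·

1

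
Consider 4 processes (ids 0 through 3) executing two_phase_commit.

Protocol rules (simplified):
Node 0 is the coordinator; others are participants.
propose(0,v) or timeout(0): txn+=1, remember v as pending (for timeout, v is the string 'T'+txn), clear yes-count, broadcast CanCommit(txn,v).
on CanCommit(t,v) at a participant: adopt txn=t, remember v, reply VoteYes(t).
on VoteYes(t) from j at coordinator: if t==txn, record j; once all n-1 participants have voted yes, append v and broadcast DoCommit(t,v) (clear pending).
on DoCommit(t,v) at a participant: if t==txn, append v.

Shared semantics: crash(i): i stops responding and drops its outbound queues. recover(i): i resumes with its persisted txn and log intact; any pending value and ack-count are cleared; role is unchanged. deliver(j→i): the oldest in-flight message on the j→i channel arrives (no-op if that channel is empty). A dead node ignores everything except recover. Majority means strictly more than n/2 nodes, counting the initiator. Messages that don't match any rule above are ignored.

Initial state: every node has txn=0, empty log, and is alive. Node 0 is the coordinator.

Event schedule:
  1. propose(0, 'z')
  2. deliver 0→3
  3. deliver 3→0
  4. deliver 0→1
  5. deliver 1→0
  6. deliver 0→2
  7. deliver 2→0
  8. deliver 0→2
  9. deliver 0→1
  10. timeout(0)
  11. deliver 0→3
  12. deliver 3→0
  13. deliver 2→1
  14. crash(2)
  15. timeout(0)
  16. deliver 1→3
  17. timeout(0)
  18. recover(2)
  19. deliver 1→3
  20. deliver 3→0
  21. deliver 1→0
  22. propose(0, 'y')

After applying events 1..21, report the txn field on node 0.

4

step 1 propose(0,'z'): 0={coor,t=1,log=-}
step 2 deliver 0→3: 3={part,t=1,log=-}
step 3 deliver 3→0: —
step 4 deliver 0→1: 1={part,t=1,log=-}
step 5 deliver 1→0: —
step 6 deliver 0→2: 2={part,t=1,log=-}
step 7 deliver 2→0: 0={coor,t=1,log=z}
step 8 deliver 0→2: 2={part,t=1,log=z}
step 9 deliver 0→1: 1={part,t=1,log=z}
step 10 timeout(0): 0={coor,t=2,log=z}
step 11 deliver 0→3: 3={part,t=1,log=z}
step 12 deliver 3→0: —
step 13 deliver 2→1: —
step 14 crash(2): 2={✗part,t=1,log=z}
step 15 timeout(0): 0={coor,t=3,log=z}
step 16 deliver 1→3: —
step 17 timeout(0): 0={coor,t=4,log=z}
step 18 recover(2): 2={part,t=1,log=z}
step 19 deliver 1→3: —
step 20 deliver 3→0: —
step 21 deliver 1→0: —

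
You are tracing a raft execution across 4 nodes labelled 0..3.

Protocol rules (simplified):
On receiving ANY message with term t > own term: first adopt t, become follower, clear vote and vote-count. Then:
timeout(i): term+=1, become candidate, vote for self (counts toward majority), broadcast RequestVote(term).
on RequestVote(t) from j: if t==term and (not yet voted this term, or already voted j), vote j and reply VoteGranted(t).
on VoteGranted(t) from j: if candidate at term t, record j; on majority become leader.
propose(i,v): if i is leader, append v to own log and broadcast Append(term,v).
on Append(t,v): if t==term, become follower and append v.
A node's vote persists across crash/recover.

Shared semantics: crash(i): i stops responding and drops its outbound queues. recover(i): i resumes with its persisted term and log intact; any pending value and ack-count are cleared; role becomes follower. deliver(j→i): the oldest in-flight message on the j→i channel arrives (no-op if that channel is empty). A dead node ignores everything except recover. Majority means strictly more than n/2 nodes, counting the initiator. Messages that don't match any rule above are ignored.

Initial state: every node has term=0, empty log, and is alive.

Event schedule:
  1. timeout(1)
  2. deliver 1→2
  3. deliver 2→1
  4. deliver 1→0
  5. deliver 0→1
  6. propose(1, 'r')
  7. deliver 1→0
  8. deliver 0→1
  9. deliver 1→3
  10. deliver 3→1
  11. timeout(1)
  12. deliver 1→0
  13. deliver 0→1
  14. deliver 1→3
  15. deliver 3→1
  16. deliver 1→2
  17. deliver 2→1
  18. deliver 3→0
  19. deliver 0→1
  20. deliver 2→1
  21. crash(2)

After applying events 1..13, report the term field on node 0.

after 1 — timeout(1): n1:cand/t1/[-]
after 2 — deliver 1→2: n2:foll/t1/[-]
after 3 — deliver 2→1: ·
after 4 — deliver 1→0: n0:foll/t1/[-]
after 5 — deliver 0→1: n1:lead/t1/[-]
after 6 — propose(1,'r'): n1:lead/t1/[r]
after 7 — deliver 1→0: n0:foll/t1/[r]
after 8 — deliver 0→1: ·
after 9 — deliver 1→3: n3:foll/t1/[-]
after 10 — deliver 3→1: ·
after 11 — timeout(1): n1:cand/t2/[r]
after 12 — deliver 1→0: n0:foll/t2/[r]
after 13 — deliver 0→1: ·

2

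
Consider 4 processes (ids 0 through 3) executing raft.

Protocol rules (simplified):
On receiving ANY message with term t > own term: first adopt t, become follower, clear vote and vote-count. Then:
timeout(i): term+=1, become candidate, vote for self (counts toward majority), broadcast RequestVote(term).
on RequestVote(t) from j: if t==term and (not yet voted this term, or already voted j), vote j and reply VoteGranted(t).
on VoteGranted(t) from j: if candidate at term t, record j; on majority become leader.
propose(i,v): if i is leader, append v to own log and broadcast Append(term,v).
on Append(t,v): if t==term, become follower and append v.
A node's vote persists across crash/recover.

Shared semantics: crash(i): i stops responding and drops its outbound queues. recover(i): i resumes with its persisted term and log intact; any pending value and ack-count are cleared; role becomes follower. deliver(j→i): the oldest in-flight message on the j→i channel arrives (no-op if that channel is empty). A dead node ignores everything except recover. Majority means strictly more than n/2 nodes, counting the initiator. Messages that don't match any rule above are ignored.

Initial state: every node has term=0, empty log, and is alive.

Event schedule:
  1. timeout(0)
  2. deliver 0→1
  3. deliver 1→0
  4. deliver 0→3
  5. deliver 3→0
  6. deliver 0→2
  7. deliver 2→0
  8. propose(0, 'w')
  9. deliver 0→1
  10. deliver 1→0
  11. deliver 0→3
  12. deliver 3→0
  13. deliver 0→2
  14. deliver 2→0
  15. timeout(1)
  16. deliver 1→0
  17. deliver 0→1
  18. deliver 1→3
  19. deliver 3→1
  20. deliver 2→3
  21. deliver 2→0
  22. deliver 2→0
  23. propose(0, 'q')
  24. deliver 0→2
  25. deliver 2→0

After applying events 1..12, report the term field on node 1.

1

e1 timeout(0): 0[cand,t=1,-]
e2 deliver 0→1: 1[foll,t=1,-]
e3 deliver 1→0: ·
e4 deliver 0→3: 3[foll,t=1,-]
e5 deliver 3→0: 0[lead,t=1,-]
e6 deliver 0→2: 2[foll,t=1,-]
e7 deliver 2→0: ·
e8 propose(0,'w'): 0[lead,t=1,w]
e9 deliver 0→1: 1[foll,t=1,w]
e10 deliver 1→0: ·
e11 deliver 0→3: 3[foll,t=1,w]
e12 deliver 3→0: ·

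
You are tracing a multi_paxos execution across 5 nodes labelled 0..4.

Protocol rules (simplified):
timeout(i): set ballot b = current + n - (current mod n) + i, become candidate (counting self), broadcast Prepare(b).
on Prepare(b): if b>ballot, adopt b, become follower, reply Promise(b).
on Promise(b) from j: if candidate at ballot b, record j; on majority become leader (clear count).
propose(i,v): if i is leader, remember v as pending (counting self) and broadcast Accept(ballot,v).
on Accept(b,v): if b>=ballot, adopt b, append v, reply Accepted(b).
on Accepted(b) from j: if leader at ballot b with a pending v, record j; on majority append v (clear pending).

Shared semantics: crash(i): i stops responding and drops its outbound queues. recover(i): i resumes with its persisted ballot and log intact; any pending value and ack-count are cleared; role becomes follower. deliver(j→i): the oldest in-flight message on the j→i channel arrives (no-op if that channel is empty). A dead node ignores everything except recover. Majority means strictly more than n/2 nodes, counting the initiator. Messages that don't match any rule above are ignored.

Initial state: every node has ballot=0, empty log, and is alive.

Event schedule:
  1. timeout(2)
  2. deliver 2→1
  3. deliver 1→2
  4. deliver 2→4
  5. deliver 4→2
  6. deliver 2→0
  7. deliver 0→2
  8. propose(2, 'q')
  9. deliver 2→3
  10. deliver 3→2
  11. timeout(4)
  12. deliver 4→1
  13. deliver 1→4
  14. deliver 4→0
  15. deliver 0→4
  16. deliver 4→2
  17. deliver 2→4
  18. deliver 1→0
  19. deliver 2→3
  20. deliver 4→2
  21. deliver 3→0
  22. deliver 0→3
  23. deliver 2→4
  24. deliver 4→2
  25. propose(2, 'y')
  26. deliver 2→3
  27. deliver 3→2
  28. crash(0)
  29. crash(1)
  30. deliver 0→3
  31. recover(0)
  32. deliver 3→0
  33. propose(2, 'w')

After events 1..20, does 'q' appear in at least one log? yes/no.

yes

e1 timeout(2): 2[cand,b=7,-]
e2 deliver 2→1: 1[foll,b=7,-]
e3 deliver 1→2: ·
e4 deliver 2→4: 4[foll,b=7,-]
e5 deliver 4→2: 2[lead,b=7,-]
e6 deliver 2→0: 0[foll,b=7,-]
e7 deliver 0→2: ·
e8 propose(2,'q'): ·
e9 deliver 2→3: 3[foll,b=7,-]
e10 deliver 3→2: ·
e11 timeout(4): 4[cand,b=14,-]
e12 deliver 4→1: 1[foll,b=14,-]
e13 deliver 1→4: ·
e14 deliver 4→0: 0[foll,b=14,-]
e15 deliver 0→4: 4[lead,b=14,-]
e16 deliver 4→2: 2[foll,b=14,-]
e17 deliver 2→4: ·
e18 deliver 1→0: ·
e19 deliver 2→3: 3[foll,b=7,q]
e20 deliver 4→2: ·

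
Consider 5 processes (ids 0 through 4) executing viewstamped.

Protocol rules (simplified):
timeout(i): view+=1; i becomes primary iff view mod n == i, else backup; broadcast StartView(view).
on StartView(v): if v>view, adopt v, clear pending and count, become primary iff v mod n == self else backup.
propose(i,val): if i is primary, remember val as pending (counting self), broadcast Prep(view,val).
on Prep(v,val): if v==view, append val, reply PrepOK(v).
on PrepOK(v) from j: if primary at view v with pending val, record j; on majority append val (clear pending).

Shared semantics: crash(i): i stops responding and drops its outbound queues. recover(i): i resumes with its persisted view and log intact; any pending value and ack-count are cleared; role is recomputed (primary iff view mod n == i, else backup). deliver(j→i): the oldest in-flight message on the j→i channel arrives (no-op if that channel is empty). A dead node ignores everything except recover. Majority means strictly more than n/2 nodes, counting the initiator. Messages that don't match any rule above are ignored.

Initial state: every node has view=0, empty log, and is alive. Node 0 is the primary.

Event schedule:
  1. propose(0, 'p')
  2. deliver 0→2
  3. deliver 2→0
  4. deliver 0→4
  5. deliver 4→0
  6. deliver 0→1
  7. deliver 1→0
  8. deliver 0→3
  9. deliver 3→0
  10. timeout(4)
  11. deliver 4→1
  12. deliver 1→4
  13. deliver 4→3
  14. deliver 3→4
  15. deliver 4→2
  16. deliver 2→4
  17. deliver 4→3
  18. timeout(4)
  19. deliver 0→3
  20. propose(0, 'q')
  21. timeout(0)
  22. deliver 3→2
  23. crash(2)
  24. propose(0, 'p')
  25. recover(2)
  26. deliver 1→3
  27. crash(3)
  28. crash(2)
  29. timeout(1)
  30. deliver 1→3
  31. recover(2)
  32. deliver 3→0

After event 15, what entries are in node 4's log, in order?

p

e1 propose(0,'p'): ·
e2 deliver 0→2: 2[back,v=0,p]
e3 deliver 2→0: ·
e4 deliver 0→4: 4[back,v=0,p]
e5 deliver 4→0: 0[prim,v=0,p]
e6 deliver 0→1: 1[back,v=0,p]
e7 deliver 1→0: ·
e8 deliver 0→3: 3[back,v=0,p]
e9 deliver 3→0: ·
e10 timeout(4): 4[back,v=1,p]
e11 deliver 4→1: 1[prim,v=1,p]
e12 deliver 1→4: ·
e13 deliver 4→3: 3[back,v=1,p]
e14 deliver 3→4: ·
e15 deliver 4→2: 2[back,v=1,p]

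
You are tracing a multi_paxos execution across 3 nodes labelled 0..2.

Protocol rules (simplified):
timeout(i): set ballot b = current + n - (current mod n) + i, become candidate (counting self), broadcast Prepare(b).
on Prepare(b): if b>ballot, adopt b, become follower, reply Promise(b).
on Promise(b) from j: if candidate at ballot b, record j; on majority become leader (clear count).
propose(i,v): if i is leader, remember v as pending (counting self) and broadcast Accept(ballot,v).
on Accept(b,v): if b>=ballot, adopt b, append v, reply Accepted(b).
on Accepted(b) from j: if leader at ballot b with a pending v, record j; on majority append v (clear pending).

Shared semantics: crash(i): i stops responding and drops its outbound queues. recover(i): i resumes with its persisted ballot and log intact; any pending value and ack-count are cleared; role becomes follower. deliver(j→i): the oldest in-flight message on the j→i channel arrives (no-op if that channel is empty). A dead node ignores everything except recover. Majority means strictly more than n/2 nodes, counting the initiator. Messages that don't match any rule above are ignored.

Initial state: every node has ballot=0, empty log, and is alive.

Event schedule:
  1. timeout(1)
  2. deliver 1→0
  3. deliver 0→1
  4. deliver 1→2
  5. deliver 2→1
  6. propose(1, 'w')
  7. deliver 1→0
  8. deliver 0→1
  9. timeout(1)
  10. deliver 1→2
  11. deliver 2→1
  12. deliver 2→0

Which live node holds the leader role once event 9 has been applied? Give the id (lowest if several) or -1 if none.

1. timeout(1):  <1:cand b4 ->
2. deliver 1→0:  <0:foll b4 ->
3. deliver 0→1:  <1:lead b4 ->
4. deliver 1→2:  <2:foll b4 ->
5. deliver 2→1:  nop
6. propose(1,'w'):  nop
7. deliver 1→0:  <0:foll b4 w>
8. deliver 0→1:  <1:lead b4 w>
9. timeout(1):  <1:cand b7 w>

-1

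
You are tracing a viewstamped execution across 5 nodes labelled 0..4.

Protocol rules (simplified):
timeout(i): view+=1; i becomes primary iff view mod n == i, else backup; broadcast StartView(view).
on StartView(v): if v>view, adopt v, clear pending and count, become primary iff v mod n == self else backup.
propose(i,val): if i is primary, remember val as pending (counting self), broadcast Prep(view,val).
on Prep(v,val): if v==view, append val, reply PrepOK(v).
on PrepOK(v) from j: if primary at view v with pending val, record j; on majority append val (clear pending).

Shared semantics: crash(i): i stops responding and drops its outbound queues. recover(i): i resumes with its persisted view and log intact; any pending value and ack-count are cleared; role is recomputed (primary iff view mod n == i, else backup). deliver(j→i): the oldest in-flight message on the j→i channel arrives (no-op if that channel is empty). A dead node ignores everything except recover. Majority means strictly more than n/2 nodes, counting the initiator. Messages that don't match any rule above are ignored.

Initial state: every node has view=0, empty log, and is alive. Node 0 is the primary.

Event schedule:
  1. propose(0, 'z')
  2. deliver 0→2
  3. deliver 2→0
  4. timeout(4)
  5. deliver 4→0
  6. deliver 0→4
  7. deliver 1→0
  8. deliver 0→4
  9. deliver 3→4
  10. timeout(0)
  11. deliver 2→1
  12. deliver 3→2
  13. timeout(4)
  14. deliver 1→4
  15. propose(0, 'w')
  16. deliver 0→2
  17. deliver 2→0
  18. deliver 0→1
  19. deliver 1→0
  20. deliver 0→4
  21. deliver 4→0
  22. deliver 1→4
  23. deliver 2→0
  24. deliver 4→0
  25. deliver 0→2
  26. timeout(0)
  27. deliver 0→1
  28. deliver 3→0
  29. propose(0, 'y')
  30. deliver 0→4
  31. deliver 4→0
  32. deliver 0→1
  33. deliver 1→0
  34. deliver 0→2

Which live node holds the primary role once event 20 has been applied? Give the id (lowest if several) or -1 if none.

after 1 — propose(0,'z'): ·
after 2 — deliver 0→2: n2:back/v0/[z]
after 3 — deliver 2→0: ·
after 4 — timeout(4): n4:back/v1/[-]
after 5 — deliver 4→0: n0:back/v1/[-]
after 6 — deliver 0→4: ·
after 7 — deliver 1→0: ·
after 8 — deliver 0→4: ·
after 9 — deliver 3→4: ·
after 10 — timeout(0): n0:back/v2/[-]
after 11 — deliver 2→1: ·
after 12 — deliver 3→2: ·
after 13 — timeout(4): n4:back/v2/[-]
after 14 — deliver 1→4: ·
after 15 — propose(0,'w'): ·
after 16 — deliver 0→2: n2:prim/v2/[z]
after 17 — deliver 2→0: ·
after 18 — deliver 0→1: n1:back/v0/[z]
after 19 — deliver 1→0: ·
after 20 — deliver 0→4: ·

2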